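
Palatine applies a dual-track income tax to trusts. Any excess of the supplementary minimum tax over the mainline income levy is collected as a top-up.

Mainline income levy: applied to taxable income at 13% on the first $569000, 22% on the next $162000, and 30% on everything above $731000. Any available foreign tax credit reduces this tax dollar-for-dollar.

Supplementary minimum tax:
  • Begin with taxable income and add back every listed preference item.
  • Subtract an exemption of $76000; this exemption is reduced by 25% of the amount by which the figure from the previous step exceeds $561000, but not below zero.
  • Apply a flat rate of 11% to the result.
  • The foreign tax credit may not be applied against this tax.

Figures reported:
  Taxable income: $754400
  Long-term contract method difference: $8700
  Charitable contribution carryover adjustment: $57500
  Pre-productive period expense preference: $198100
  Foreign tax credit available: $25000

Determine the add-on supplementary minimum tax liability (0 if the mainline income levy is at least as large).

Supplementary minimum tax:
  Adjusted income: $754400 + $8700 + $57500 + $198100 = $1018700
  Exemption: 25% × ($1018700 − $561000) = $114425 ≥ $76000, so the exemption is fully phased out
  Base: $1018700 − $0 = $1018700
  $1018700 × 11% = $112057

Mainline income levy:
  $569000 × 13% = $73970
  $162000 × 22% = $35640
  $23400 × 30% = $7020
  → $116630
  Less foreign tax credit $25000 → $91630

Excess of supplementary minimum tax over mainline income levy: $112057 − $91630 = $20427.

$20427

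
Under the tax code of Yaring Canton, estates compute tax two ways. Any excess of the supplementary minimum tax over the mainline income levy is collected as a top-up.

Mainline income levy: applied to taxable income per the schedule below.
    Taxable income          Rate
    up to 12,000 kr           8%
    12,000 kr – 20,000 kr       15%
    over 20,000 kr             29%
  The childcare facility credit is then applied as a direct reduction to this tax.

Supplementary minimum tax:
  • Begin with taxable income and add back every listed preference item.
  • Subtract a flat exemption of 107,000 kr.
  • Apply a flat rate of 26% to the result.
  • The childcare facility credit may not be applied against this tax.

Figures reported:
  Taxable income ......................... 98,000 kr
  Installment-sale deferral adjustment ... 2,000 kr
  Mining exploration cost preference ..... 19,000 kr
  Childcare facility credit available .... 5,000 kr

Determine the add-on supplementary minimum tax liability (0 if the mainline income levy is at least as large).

Mainline income levy:
  12,000 kr × 8% = 960 kr
  8,000 kr × 15% = 1,200 kr
  78,000 kr × 29% = 22,620 kr
  → 24,780 kr
  Less childcare facility credit 5,000 kr → 19,780 kr

Supplementary minimum tax:
  Adjusted income: 98,000 kr + 2,000 kr + 19,000 kr = 119,000 kr
  Less exemption 107,000 kr → base 12,000 kr
  12,000 kr × 26% = 3,120 kr

3,120 kr ≤ 19,780 kr, so no add-on is due.

0 kr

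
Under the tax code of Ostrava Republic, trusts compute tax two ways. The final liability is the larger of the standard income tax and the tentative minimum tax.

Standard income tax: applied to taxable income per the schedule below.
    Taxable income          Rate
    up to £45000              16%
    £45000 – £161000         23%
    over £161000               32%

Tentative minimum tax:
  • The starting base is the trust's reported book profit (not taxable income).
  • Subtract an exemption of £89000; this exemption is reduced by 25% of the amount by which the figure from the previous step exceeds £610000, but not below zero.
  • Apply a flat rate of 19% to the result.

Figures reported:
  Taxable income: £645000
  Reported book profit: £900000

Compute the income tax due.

Standard income tax:
  £45000 × 16% = £7200
  £116000 × 23% = £26680
  £484000 × 32% = £154880
  → £188760

Tentative minimum tax:
  Base (reported book profit): £900000
  Exemption: £89000 − 25% × (£900000 − £610000) = £89000 − £72500 = £16500
  Base: £900000 − £16500 = £883500
  £883500 × 19% = £167865

£188760 > £167865, so the standard income tax governs.

£188760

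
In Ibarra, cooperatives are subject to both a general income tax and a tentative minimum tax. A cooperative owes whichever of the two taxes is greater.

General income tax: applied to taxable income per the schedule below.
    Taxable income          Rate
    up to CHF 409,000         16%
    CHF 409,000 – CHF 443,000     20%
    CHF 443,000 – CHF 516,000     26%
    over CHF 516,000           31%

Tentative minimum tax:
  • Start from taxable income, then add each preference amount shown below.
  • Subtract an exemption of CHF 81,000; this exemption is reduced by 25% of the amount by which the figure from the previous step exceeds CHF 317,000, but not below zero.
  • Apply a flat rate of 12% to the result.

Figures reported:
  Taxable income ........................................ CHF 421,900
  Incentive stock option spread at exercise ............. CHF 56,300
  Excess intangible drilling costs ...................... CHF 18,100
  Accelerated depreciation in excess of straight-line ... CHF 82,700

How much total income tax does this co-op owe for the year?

CHF 68,020

General income tax:
  CHF 409,000 × 16% = CHF 65,440
  CHF 12,900 × 20% = CHF 2,580
  → CHF 68,020

Tentative minimum tax:
  Adjusted income: CHF 421,900 + CHF 56,300 + CHF 18,100 + CHF 82,700 = CHF 579,000
  Exemption: CHF 81,000 − 25% × (CHF 579,000 − CHF 317,000) = CHF 81,000 − CHF 65,500 = CHF 15,500
  Base: CHF 579,000 − CHF 15,500 = CHF 563,500
  CHF 563,500 × 12% = CHF 67,620

CHF 68,020 > CHF 67,620, so the general income tax governs.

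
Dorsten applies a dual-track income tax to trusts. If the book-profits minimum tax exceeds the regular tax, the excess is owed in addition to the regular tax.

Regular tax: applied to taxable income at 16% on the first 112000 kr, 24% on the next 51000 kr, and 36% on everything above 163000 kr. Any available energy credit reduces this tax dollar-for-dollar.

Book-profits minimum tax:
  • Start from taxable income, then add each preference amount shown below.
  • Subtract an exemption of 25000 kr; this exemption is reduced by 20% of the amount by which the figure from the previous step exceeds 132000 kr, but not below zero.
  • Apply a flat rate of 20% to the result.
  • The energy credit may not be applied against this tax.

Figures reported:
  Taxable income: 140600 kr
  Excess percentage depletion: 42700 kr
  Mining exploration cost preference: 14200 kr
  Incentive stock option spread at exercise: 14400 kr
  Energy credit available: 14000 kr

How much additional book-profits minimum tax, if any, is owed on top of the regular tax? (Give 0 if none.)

Book-profits minimum tax:
  Adjusted income: 140600 kr + 42700 kr + 14200 kr + 14400 kr = 211900 kr
  Exemption: 25000 kr − 20% × (211900 kr − 132000 kr) = 25000 kr − 15980 kr = 9020 kr
  Base: 211900 kr − 9020 kr = 202880 kr
  202880 kr × 20% = 40576 kr

Regular tax:
  112000 kr × 16% = 17920 kr
  28600 kr × 24% = 6864 kr
  → 24784 kr
  Less energy credit 14000 kr → 10784 kr

Excess of book-profits minimum tax over regular tax: 40576 kr − 10784 kr = 29792 kr.

29792 kr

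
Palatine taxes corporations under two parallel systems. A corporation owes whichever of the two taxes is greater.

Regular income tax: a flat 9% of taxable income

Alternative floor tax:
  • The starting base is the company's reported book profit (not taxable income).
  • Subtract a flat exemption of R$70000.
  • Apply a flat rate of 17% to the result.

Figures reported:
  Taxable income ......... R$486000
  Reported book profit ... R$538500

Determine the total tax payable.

Regular income tax:
  R$486000 × 9% = R$43740

Alternative floor tax:
  Base (reported book profit): R$538500
  Less exemption R$70000 → base R$468500
  R$468500 × 17% = R$79645

R$79645 > R$43740, so the alternative floor tax is the binding amount.

R$79645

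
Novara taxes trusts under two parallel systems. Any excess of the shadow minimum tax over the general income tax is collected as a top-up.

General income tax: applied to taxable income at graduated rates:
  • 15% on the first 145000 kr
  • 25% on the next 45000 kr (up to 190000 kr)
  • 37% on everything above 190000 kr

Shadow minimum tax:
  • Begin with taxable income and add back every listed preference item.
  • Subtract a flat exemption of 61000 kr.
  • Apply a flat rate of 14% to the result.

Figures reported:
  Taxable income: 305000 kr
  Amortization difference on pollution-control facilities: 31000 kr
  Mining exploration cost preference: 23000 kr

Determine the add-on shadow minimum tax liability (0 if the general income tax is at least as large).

0 kr

Shadow minimum tax:
  Adjusted income: 305000 kr + 31000 kr + 23000 kr = 359000 kr
  Less exemption 61000 kr → base 298000 kr
  298000 kr × 14% = 41720 kr

General income tax:
  145000 kr × 15% = 21750 kr
  45000 kr × 25% = 11250 kr
  115000 kr × 37% = 42550 kr
  → 75550 kr

41720 kr ≤ 75550 kr, so no add-on is due.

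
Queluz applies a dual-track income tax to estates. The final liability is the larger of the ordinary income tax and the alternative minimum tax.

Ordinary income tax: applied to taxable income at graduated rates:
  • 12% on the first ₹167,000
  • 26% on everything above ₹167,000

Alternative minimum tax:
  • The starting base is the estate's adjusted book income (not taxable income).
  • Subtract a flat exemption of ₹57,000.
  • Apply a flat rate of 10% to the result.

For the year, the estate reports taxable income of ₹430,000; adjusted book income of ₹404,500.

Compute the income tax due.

₹88,420

Ordinary income tax:
  ₹167,000 × 12% = ₹20,040
  ₹263,000 × 26% = ₹68,380
  → ₹88,420

Alternative minimum tax:
  Base (adjusted book income): ₹404,500
  Less exemption ₹57,000 → base ₹347,500
  ₹347,500 × 10% = ₹34,750

₹88,420 > ₹34,750, so the ordinary income tax governs.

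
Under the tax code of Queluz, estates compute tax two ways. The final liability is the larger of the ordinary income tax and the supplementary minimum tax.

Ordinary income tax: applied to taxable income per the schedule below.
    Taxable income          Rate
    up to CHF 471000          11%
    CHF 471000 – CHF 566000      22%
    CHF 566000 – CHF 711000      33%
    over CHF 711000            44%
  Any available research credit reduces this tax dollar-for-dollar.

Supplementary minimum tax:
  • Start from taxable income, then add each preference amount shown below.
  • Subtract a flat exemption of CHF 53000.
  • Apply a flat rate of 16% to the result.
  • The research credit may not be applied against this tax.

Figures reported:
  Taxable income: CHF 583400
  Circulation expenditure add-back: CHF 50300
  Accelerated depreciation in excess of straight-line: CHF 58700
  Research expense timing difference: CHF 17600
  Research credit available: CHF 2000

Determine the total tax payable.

CHF 105120

Ordinary income tax:
  CHF 471000 × 11% = CHF 51810
  CHF 95000 × 22% = CHF 20900
  CHF 17400 × 33% = CHF 5742
  → CHF 78452
  Less research credit CHF 2000 → CHF 76452

Supplementary minimum tax:
  Adjusted income: CHF 583400 + CHF 50300 + CHF 58700 + CHF 17600 = CHF 710000
  Less exemption CHF 53000 → base CHF 657000
  CHF 657000 × 16% = CHF 105120

CHF 105120 > CHF 76452, so the supplementary minimum tax is the binding amount.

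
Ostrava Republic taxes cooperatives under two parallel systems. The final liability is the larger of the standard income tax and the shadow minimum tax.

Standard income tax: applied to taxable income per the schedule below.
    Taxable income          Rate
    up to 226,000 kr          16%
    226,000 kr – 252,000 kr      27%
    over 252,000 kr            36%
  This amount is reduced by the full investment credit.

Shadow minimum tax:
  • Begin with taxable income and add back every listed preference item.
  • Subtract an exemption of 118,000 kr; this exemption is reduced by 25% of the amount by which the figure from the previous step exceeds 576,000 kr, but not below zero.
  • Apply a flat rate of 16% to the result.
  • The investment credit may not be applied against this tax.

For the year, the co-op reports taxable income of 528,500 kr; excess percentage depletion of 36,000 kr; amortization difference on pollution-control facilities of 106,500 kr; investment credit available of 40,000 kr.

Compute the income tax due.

Standard income tax:
  226,000 kr × 16% = 36,160 kr
  26,000 kr × 27% = 7,020 kr
  276,500 kr × 36% = 99,540 kr
  → 142,720 kr
  Less investment credit 40,000 kr → 102,720 kr

Shadow minimum tax:
  Adjusted income: 528,500 kr + 36,000 kr + 106,500 kr = 671,000 kr
  Exemption: 118,000 kr − 25% × (671,000 kr − 576,000 kr) = 118,000 kr − 23,750 kr = 94,250 kr
  Base: 671,000 kr − 94,250 kr = 576,750 kr
  576,750 kr × 16% = 92,280 kr

102,720 kr > 92,280 kr, so the standard income tax governs.

102,720 kr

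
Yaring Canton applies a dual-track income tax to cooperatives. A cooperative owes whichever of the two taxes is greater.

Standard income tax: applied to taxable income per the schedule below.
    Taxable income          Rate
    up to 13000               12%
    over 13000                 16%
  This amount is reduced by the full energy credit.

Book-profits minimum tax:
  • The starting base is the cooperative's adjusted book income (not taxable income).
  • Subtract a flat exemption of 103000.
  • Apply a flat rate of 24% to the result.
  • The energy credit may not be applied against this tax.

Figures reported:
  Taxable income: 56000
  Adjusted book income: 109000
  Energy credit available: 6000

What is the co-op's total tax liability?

Book-profits minimum tax:
  Base (adjusted book income): 109000
  Less exemption 103000 → base 6000
  6000 × 24% = 1440

Standard income tax:
  13000 × 12% = 1560
  43000 × 16% = 6880
  → 8440
  Less energy credit 6000 → 2440

2440 > 1440, so the standard income tax governs.

2440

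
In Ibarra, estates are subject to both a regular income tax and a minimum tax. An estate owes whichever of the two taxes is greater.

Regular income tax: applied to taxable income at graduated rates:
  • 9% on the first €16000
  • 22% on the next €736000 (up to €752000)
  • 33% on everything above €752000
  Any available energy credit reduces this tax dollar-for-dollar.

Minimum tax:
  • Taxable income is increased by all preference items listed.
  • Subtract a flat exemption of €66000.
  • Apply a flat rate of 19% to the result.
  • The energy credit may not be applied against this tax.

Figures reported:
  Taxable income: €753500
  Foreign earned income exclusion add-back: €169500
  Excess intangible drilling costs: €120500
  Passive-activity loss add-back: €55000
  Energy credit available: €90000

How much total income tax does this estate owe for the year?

Minimum tax:
  Adjusted income: €753500 + €169500 + €120500 + €55000 = €1098500
  Less exemption €66000 → base €1032500
  €1032500 × 19% = €196175

Regular income tax:
  €16000 × 9% = €1440
  €736000 × 22% = €161920
  €1500 × 33% = €495
  → €163855
  Less energy credit €90000 → €73855

€196175 > €73855, so the minimum tax is the binding amount.

€196175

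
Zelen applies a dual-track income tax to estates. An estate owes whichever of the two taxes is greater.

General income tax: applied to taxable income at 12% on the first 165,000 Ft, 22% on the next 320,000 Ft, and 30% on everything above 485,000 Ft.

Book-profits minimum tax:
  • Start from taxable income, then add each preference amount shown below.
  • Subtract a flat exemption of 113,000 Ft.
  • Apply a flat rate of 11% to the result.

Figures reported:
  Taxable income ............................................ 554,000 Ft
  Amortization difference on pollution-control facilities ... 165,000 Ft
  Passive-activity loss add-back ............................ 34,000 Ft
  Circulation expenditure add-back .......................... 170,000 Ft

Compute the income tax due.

110,900 Ft

Book-profits minimum tax:
  Adjusted income: 554,000 Ft + 165,000 Ft + 34,000 Ft + 170,000 Ft = 923,000 Ft
  Less exemption 113,000 Ft → base 810,000 Ft
  810,000 Ft × 11% = 89,100 Ft

General income tax:
  165,000 Ft × 12% = 19,800 Ft
  320,000 Ft × 22% = 70,400 Ft
  69,000 Ft × 30% = 20,700 Ft
  → 110,900 Ft

110,900 Ft > 89,100 Ft, so the general income tax governs.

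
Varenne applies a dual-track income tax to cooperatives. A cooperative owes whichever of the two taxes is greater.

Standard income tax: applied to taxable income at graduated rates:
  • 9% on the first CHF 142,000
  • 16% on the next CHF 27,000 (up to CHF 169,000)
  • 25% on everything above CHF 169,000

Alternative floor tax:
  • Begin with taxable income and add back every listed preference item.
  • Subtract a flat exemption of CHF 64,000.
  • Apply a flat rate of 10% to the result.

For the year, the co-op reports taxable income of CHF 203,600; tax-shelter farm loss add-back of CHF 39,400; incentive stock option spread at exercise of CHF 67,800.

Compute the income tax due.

Alternative floor tax:
  Adjusted income: CHF 203,600 + CHF 39,400 + CHF 67,800 = CHF 310,800
  Less exemption CHF 64,000 → base CHF 246,800
  CHF 246,800 × 10% = CHF 24,680

Standard income tax:
  CHF 142,000 × 9% = CHF 12,780
  CHF 27,000 × 16% = CHF 4,320
  CHF 34,600 × 25% = CHF 8,650
  → CHF 25,750

CHF 25,750 > CHF 24,680, so the standard income tax governs.

CHF 25,750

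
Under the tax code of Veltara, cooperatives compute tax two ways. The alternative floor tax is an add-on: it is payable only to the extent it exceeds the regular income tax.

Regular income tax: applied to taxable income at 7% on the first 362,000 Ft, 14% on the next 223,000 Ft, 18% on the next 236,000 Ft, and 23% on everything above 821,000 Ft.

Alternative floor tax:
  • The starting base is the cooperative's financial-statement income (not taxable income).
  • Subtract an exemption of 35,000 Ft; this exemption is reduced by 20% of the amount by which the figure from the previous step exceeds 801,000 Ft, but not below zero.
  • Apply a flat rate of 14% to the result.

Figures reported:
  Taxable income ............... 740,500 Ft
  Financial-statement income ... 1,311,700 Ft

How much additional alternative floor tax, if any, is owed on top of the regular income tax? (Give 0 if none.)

99,088 Ft

Regular income tax:
  362,000 Ft × 7% = 25,340 Ft
  223,000 Ft × 14% = 31,220 Ft
  155,500 Ft × 18% = 27,990 Ft
  → 84,550 Ft

Alternative floor tax:
  Base (financial-statement income): 1,311,700 Ft
  Exemption: 20% × (1,311,700 Ft − 801,000 Ft) = 102,140 Ft ≥ 35,000 Ft, so the exemption is fully phased out
  Base: 1,311,700 Ft − 0 Ft = 1,311,700 Ft
  1,311,700 Ft × 14% = 183,638 Ft

Excess of alternative floor tax over regular income tax: 183,638 Ft − 84,550 Ft = 99,088 Ft.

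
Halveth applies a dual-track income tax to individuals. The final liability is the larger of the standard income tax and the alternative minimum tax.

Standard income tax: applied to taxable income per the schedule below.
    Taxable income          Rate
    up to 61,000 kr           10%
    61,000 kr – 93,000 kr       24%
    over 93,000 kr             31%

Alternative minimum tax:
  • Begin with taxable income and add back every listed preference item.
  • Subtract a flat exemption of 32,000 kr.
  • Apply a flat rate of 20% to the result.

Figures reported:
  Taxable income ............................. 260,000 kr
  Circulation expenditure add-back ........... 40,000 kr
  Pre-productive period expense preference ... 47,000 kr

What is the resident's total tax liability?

Alternative minimum tax:
  Adjusted income: 260,000 kr + 40,000 kr + 47,000 kr = 347,000 kr
  Less exemption 32,000 kr → base 315,000 kr
  315,000 kr × 20% = 63,000 kr

Standard income tax:
  61,000 kr × 10% = 6,100 kr
  32,000 kr × 24% = 7,680 kr
  167,000 kr × 31% = 51,770 kr
  → 65,550 kr

65,550 kr > 63,000 kr, so the standard income tax governs.

65,550 kr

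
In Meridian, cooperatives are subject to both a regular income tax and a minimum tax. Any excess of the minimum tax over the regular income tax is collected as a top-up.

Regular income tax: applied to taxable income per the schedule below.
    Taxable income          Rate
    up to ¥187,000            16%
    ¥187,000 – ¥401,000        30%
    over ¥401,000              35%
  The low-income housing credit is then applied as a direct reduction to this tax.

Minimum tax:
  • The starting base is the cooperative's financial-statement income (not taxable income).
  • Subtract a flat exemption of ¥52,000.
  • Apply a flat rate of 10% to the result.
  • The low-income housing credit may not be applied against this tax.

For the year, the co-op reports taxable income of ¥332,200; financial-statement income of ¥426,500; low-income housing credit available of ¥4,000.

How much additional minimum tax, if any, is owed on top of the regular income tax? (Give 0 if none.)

Minimum tax:
  Base (financial-statement income): ¥426,500
  Less exemption ¥52,000 → base ¥374,500
  ¥374,500 × 10% = ¥37,450

Regular income tax:
  ¥187,000 × 16% = ¥29,920
  ¥145,200 × 30% = ¥43,560
  → ¥73,480
  Less low-income housing credit ¥4,000 → ¥69,480

¥37,450 ≤ ¥69,480, so no add-on is due.

¥0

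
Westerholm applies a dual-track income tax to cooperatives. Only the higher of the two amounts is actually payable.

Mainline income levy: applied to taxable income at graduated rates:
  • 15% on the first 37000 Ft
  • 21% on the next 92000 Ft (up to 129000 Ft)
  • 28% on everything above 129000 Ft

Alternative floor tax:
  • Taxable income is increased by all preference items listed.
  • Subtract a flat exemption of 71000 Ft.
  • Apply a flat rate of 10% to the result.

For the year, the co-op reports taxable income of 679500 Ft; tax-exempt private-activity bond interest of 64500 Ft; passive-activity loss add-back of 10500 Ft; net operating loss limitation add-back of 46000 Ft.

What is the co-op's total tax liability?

Mainline income levy:
  37000 Ft × 15% = 5550 Ft
  92000 Ft × 21% = 19320 Ft
  550500 Ft × 28% = 154140 Ft
  → 179010 Ft

Alternative floor tax:
  Adjusted income: 679500 Ft + 64500 Ft + 10500 Ft + 46000 Ft = 800500 Ft
  Less exemption 71000 Ft → base 729500 Ft
  729500 Ft × 10% = 72950 Ft

179010 Ft > 72950 Ft, so the mainline income levy governs.

179010 Ft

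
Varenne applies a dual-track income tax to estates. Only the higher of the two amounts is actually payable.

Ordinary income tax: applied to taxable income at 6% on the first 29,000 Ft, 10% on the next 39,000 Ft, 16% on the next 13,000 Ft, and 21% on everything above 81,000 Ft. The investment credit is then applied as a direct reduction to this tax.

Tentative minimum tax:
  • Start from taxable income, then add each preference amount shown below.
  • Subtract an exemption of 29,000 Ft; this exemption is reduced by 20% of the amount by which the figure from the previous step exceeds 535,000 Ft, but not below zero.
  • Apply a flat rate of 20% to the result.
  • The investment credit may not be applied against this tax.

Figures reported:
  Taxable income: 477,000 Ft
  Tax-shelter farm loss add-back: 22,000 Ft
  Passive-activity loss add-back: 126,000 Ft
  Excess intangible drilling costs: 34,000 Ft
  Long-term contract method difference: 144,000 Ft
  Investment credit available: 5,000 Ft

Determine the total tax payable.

Ordinary income tax:
  29,000 Ft × 6% = 1,740 Ft
  39,000 Ft × 10% = 3,900 Ft
  13,000 Ft × 16% = 2,080 Ft
  396,000 Ft × 21% = 83,160 Ft
  → 90,880 Ft
  Less investment credit 5,000 Ft → 85,880 Ft

Tentative minimum tax:
  Adjusted income: 477,000 Ft + 22,000 Ft + 126,000 Ft + 34,000 Ft + 144,000 Ft = 803,000 Ft
  Exemption: 20% × (803,000 Ft − 535,000 Ft) = 53,600 Ft ≥ 29,000 Ft, so the exemption is fully phased out
  Base: 803,000 Ft − 0 Ft = 803,000 Ft
  803,000 Ft × 20% = 160,600 Ft

160,600 Ft > 85,880 Ft, so the tentative minimum tax is the binding amount.

160,600 Ft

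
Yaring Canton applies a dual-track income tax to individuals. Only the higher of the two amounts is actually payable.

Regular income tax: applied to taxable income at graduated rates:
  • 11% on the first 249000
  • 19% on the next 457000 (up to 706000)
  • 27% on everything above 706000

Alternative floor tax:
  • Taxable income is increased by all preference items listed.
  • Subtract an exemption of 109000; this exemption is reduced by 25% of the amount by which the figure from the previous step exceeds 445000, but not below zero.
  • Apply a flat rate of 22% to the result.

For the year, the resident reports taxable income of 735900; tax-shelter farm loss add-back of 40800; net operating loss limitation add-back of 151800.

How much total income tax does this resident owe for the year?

204270

Regular income tax:
  249000 × 11% = 27390
  457000 × 19% = 86830
  29900 × 27% = 8073
  → 122293

Alternative floor tax:
  Adjusted income: 735900 + 40800 + 151800 = 928500
  Exemption: 25% × (928500 − 445000) = 120875 ≥ 109000, so the exemption is fully phased out
  Base: 928500 − 0 = 928500
  928500 × 22% = 204270

204270 > 122293, so the alternative floor tax is the binding amount.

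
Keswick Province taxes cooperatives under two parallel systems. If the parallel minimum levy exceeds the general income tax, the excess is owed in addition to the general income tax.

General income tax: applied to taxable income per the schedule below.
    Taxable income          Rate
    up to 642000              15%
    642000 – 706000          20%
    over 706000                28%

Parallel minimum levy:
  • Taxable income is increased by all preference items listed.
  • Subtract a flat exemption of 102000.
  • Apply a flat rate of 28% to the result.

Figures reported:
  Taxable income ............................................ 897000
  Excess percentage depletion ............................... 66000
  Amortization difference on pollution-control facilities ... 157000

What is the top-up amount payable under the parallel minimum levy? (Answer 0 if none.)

Parallel minimum levy:
  Adjusted income: 897000 + 66000 + 157000 = 1120000
  Less exemption 102000 → base 1018000
  1018000 × 28% = 285040

General income tax:
  642000 × 15% = 96300
  64000 × 20% = 12800
  191000 × 28% = 53480
  → 162580

Excess of parallel minimum levy over general income tax: 285040 − 162580 = 122460.

122460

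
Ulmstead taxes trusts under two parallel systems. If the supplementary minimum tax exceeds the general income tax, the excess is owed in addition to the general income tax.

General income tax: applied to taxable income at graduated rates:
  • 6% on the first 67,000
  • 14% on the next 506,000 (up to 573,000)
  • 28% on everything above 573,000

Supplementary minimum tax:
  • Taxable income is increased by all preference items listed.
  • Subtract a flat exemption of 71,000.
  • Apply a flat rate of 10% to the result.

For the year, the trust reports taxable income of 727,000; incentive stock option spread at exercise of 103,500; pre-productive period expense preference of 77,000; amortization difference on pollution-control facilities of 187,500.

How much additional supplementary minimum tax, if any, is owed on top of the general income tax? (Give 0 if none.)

0

General income tax:
  67,000 × 6% = 4,020
  506,000 × 14% = 70,840
  154,000 × 28% = 43,120
  → 117,980

Supplementary minimum tax:
  Adjusted income: 727,000 + 103,500 + 77,000 + 187,500 = 1,095,000
  Less exemption 71,000 → base 1,024,000
  1,024,000 × 10% = 102,400

102,400 ≤ 117,980, so no add-on is due.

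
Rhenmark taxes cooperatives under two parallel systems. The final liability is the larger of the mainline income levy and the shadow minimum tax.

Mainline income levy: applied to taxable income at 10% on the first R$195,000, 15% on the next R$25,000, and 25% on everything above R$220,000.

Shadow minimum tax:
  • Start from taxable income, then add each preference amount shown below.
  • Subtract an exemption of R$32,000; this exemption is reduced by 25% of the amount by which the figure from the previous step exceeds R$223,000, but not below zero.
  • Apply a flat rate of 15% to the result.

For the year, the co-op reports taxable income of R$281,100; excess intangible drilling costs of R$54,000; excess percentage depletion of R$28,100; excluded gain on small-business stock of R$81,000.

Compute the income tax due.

R$66,630

Shadow minimum tax:
  Adjusted income: R$281,100 + R$54,000 + R$28,100 + R$81,000 = R$444,200
  Exemption: 25% × (R$444,200 − R$223,000) = R$55,300 ≥ R$32,000, so the exemption is fully phased out
  Base: R$444,200 − R$0 = R$444,200
  R$444,200 × 15% = R$66,630

Mainline income levy:
  R$195,000 × 10% = R$19,500
  R$25,000 × 15% = R$3,750
  R$61,100 × 25% = R$15,275
  → R$38,525

R$66,630 > R$38,525, so the shadow minimum tax is the binding amount.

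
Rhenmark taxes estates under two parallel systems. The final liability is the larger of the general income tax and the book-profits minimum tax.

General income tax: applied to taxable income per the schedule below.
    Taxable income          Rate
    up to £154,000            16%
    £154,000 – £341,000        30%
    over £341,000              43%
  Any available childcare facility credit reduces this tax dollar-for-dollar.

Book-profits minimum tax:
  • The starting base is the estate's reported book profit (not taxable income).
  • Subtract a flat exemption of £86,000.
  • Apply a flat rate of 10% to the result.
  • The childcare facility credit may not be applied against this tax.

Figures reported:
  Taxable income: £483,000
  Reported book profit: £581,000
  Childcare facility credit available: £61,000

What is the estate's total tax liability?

General income tax:
  £154,000 × 16% = £24,640
  £187,000 × 30% = £56,100
  £142,000 × 43% = £61,060
  → £141,800
  Less childcare facility credit £61,000 → £80,800

Book-profits minimum tax:
  Base (reported book profit): £581,000
  Less exemption £86,000 → base £495,000
  £495,000 × 10% = £49,500

£80,800 > £49,500, so the general income tax governs.

£80,800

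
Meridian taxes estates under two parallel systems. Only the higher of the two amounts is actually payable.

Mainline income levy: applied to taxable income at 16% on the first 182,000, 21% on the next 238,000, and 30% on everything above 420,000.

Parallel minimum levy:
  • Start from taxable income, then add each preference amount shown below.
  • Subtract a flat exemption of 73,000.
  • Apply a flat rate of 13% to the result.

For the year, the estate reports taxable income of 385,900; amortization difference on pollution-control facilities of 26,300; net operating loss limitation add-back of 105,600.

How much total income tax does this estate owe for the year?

71,939

Parallel minimum levy:
  Adjusted income: 385,900 + 26,300 + 105,600 = 517,800
  Less exemption 73,000 → base 444,800
  444,800 × 13% = 57,824

Mainline income levy:
  182,000 × 16% = 29,120
  203,900 × 21% = 42,819
  → 71,939

71,939 > 57,824, so the mainline income levy governs.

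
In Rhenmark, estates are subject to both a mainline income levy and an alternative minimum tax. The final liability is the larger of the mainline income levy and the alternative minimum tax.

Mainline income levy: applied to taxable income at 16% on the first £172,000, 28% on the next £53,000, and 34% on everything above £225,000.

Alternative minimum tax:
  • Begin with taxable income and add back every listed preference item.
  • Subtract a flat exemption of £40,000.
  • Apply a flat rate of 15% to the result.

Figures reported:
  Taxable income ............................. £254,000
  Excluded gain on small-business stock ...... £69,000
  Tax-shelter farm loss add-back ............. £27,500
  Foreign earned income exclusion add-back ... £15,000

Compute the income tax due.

Alternative minimum tax:
  Adjusted income: £254,000 + £69,000 + £27,500 + £15,000 = £365,500
  Less exemption £40,000 → base £325,500
  £325,500 × 15% = £48,825

Mainline income levy:
  £172,000 × 16% = £27,520
  £53,000 × 28% = £14,840
  £29,000 × 34% = £9,860
  → £52,220

£52,220 > £48,825, so the mainline income levy governs.

£52,220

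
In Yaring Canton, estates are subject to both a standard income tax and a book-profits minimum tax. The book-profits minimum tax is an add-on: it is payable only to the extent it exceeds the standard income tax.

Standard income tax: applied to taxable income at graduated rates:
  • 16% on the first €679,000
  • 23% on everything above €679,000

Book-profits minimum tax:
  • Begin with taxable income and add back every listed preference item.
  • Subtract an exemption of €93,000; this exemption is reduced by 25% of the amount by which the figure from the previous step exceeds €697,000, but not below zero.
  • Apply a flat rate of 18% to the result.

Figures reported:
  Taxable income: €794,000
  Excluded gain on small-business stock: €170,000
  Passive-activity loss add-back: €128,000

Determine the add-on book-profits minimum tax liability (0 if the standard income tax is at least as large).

€61,470

Standard income tax:
  €679,000 × 16% = €108,640
  €115,000 × 23% = €26,450
  → €135,090

Book-profits minimum tax:
  Adjusted income: €794,000 + €170,000 + €128,000 = €1,092,000
  Exemption: 25% × (€1,092,000 − €697,000) = €98,750 ≥ €93,000, so the exemption is fully phased out
  Base: €1,092,000 − €0 = €1,092,000
  €1,092,000 × 18% = €196,560

Excess of book-profits minimum tax over standard income tax: €196,560 − €135,090 = €61,470.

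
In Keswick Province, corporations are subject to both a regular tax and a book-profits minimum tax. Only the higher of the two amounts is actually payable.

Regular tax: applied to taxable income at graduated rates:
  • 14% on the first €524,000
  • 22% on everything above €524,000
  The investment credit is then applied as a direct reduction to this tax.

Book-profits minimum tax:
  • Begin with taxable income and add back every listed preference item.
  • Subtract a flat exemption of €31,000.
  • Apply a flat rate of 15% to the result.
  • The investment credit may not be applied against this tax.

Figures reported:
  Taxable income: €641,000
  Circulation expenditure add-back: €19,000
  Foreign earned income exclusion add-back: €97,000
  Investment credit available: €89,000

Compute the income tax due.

Regular tax:
  €524,000 × 14% = €73,360
  €117,000 × 22% = €25,740
  → €99,100
  Less investment credit €89,000 → €10,100

Book-profits minimum tax:
  Adjusted income: €641,000 + €19,000 + €97,000 = €757,000
  Less exemption €31,000 → base €726,000
  €726,000 × 15% = €108,900

€108,900 > €10,100, so the book-profits minimum tax is the binding amount.

€108,900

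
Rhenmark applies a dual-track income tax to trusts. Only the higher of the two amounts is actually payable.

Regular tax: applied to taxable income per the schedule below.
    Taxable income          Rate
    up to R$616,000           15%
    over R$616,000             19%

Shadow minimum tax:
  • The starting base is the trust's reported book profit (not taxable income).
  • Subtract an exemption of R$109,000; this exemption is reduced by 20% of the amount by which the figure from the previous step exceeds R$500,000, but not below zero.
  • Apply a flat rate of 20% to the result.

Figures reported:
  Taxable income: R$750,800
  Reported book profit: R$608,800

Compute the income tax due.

R$118,012

Regular tax:
  R$616,000 × 15% = R$92,400
  R$134,800 × 19% = R$25,612
  → R$118,012

Shadow minimum tax:
  Base (reported book profit): R$608,800
  Exemption: R$109,000 − 20% × (R$608,800 − R$500,000) = R$109,000 − R$21,760 = R$87,240
  Base: R$608,800 − R$87,240 = R$521,560
  R$521,560 × 20% = R$104,312

R$118,012 > R$104,312, so the regular tax governs.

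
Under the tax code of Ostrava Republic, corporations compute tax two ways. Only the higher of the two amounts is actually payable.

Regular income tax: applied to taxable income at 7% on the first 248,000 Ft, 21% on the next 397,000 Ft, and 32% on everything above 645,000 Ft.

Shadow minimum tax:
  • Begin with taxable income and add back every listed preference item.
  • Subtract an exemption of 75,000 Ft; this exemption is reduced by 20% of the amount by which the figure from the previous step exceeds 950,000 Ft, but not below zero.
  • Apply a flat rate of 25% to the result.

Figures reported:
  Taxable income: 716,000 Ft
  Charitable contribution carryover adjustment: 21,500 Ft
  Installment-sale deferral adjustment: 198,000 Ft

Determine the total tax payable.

215,125 Ft

Regular income tax:
  248,000 Ft × 7% = 17,360 Ft
  397,000 Ft × 21% = 83,370 Ft
  71,000 Ft × 32% = 22,720 Ft
  → 123,450 Ft

Shadow minimum tax:
  Adjusted income: 716,000 Ft + 21,500 Ft + 198,000 Ft = 935,500 Ft
  Exemption: 935,500 Ft ≤ 950,000 Ft, so full 75,000 Ft applies
  Base: 935,500 Ft − 75,000 Ft = 860,500 Ft
  860,500 Ft × 25% = 215,125 Ft

215,125 Ft > 123,450 Ft, so the shadow minimum tax is the binding amount.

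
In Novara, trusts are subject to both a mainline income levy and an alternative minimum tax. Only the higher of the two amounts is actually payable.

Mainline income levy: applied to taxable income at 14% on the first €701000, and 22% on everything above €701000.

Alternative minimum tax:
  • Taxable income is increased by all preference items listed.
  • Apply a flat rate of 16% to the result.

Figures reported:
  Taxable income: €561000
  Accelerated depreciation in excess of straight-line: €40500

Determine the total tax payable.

€96240

Mainline income levy:
  €561000 × 14% = €78540

Alternative minimum tax:
  Adjusted income: €561000 + €40500 = €601500
  €601500 × 16% = €96240

€96240 > €78540, so the alternative minimum tax is the binding amount.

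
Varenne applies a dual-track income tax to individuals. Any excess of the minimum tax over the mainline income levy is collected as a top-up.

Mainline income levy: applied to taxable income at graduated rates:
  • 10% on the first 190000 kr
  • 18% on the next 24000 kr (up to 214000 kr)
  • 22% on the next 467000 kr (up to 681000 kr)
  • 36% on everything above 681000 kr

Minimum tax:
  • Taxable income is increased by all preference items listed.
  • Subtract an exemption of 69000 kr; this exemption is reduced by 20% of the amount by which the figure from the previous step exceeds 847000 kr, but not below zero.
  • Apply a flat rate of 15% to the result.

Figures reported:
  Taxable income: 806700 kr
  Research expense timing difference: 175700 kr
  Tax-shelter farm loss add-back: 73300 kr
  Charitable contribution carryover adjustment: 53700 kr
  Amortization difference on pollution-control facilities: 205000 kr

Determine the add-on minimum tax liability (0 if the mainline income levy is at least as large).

Minimum tax:
  Adjusted income: 806700 kr + 175700 kr + 73300 kr + 53700 kr + 205000 kr = 1314400 kr
  Exemption: 20% × (1314400 kr − 847000 kr) = 93480 kr ≥ 69000 kr, so the exemption is fully phased out
  Base: 1314400 kr − 0 kr = 1314400 kr
  1314400 kr × 15% = 197160 kr

Mainline income levy:
  190000 kr × 10% = 19000 kr
  24000 kr × 18% = 4320 kr
  467000 kr × 22% = 102740 kr
  125700 kr × 36% = 45252 kr
  → 171312 kr

Excess of minimum tax over mainline income levy: 197160 kr − 171312 kr = 25848 kr.

25848 kr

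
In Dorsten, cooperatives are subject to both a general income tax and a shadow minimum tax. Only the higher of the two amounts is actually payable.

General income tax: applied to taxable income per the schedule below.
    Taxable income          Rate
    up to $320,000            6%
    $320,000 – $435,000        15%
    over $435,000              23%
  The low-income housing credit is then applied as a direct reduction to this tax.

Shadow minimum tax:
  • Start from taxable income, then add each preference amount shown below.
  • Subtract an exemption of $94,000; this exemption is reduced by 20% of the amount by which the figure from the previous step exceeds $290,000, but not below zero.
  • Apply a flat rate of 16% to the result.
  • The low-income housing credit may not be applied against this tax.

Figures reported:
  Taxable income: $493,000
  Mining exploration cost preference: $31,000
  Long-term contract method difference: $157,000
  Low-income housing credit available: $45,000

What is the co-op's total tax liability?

$106,432

Shadow minimum tax:
  Adjusted income: $493,000 + $31,000 + $157,000 = $681,000
  Exemption: $94,000 − 20% × ($681,000 − $290,000) = $94,000 − $78,200 = $15,800
  Base: $681,000 − $15,800 = $665,200
  $665,200 × 16% = $106,432

General income tax:
  $320,000 × 6% = $19,200
  $115,000 × 15% = $17,250
  $58,000 × 23% = $13,340
  → $49,790
  Less low-income housing credit $45,000 → $4,790

$106,432 > $4,790, so the shadow minimum tax is the binding amount.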